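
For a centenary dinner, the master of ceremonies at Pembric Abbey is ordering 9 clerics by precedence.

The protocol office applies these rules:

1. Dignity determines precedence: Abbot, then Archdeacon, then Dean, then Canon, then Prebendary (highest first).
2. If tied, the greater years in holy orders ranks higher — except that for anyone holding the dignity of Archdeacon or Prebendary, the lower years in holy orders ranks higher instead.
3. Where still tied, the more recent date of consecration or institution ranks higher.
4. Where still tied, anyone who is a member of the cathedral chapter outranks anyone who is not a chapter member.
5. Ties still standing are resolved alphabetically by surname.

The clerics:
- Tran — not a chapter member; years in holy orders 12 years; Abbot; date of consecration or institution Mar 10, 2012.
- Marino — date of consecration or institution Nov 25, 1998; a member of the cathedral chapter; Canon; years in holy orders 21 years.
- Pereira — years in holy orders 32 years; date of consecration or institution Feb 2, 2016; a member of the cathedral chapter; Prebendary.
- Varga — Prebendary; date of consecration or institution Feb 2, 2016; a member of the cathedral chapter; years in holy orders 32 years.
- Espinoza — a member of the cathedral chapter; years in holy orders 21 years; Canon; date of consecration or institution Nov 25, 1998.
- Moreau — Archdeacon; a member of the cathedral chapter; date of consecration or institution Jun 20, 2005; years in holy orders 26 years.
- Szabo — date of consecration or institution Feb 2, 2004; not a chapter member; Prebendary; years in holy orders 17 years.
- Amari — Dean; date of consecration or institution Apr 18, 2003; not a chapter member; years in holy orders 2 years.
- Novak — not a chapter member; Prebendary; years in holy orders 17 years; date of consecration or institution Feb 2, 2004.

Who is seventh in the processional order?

By dignity: Tran (Abbot); then Moreau (Archdeacon); then Amari (Dean); then Espinoza and Marino (Canon); then Novak, Szabo, Pereira and Varga (Prebendary).
Espinoza and Marino both have years in holy orders 21 years, so the next rule applies.
Espinoza and Marino both have date of consecration or institution Nov 25, 1998, so the next rule applies.
Espinoza and Marino are each a member of the cathedral chapter, so the next rule applies.
Among Espinoza and Marino, alphabetically by surname: Espinoza before Marino.
Among Novak, Szabo, Pereira and Varga, by years in holy orders (lower first) (reversed rule for this group): Novak and Szabo (17 years) before Pereira and Varga (32 years).
Novak and Szabo both have date of consecration or institution Feb 2, 2004, so the next rule applies.
Novak and Szabo are each not a chapter member, so the next rule applies.
Among Novak and Szabo, alphabetically by surname: Novak before Szabo.
Pereira and Varga both have date of consecration or institution Feb 2, 2016, so the next rule applies.
Pereira and Varga are each a member of the cathedral chapter, so the next rule applies.
Among Pereira and Varga, alphabetically by surname: Pereira before Varga.
Order: Tran, Moreau, Amari, Espinoza, Marino, Novak, Szabo, Pereira, Varga.

Szabo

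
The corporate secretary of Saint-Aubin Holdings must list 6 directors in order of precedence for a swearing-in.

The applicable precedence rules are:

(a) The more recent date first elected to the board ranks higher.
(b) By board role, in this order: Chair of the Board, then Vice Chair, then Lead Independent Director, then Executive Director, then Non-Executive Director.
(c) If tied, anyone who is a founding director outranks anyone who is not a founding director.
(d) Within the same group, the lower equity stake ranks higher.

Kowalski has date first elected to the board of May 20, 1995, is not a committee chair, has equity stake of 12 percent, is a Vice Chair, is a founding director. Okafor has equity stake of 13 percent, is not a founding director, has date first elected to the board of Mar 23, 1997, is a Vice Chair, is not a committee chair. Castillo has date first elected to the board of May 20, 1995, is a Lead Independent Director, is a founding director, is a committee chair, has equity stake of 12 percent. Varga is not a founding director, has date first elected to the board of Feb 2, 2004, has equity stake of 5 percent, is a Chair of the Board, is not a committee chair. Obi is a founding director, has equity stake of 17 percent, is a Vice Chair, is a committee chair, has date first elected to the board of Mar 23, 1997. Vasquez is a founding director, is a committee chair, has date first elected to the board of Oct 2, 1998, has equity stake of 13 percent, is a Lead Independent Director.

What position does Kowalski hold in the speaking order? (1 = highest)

By date first elected to the board (later first): Varga (Feb 2, 2004); then Vasquez (Oct 2, 1998); then Obi and Okafor (both Mar 23, 1997); then Kowalski and Castillo (both May 20, 1995).
Obi and Okafor are each Vice Chair, so the next rule applies.
Among Obi and Okafor, a founding director before not a founding director: Obi (a founding director) before Okafor (not a founding director).
Among Kowalski and Castillo, by board role: Kowalski (Vice Chair) before Castillo (Lead Independent Director).
Order: Varga, Vasquez, Obi, Okafor, Kowalski, Castillo. So position 5.

5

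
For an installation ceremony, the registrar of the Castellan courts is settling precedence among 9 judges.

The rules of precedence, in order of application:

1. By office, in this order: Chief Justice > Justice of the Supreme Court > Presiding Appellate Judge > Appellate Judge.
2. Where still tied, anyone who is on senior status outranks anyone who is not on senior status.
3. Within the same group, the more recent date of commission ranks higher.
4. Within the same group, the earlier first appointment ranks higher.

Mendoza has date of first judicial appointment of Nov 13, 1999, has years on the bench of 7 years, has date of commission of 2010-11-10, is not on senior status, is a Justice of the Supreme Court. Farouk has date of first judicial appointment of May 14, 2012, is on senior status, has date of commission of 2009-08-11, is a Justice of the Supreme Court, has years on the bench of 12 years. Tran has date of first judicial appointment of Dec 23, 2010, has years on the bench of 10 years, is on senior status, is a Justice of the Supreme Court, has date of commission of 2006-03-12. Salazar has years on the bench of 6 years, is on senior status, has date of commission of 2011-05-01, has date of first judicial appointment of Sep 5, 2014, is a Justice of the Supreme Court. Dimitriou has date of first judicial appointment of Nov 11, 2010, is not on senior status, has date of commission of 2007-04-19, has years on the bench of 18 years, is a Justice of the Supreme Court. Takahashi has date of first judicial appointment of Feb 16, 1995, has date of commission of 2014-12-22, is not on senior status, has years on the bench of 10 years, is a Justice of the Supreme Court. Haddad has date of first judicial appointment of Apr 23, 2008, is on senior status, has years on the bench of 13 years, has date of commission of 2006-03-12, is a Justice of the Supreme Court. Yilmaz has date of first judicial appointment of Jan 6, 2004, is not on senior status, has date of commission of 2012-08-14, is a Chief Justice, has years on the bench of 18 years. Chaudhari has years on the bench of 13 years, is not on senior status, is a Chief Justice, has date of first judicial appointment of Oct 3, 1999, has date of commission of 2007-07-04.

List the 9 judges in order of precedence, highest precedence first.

Yilmaz, Chaudhari, Salazar, Farouk, Haddad, Tran, Takahashi, Mendoza, Dimitriou

By office: Yilmaz and Chaudhari (Chief Justice); then Salazar, Farouk, Haddad, Tran, Takahashi, Mendoza and Dimitriou (Justice of the Supreme Court).
Yilmaz and Chaudhari are each not on senior status, so the next rule applies.
Among Yilmaz and Chaudhari, by date of commission (later first): Yilmaz (2012-08-14) before Chaudhari (2007-07-04).
Among Salazar, Farouk, Haddad, Tran, Takahashi, Mendoza and Dimitriou, on senior status before not on senior status: Salazar, Farouk, Haddad and Tran (on senior status) before Takahashi, Mendoza and Dimitriou (not on senior status).
Among Salazar, Farouk, Haddad and Tran, by date of commission (later first): Salazar (2011-05-01) before Farouk (2009-08-11) before Haddad and Tran (2006-03-12).
Among Haddad and Tran, by date of first judicial appointment (earlier first): Haddad (Apr 23, 2008) before Tran (Dec 23, 2010).
Among Takahashi, Mendoza and Dimitriou, by date of commission (later first): Takahashi (2014-12-22) before Mendoza (2010-11-10) before Dimitriou (2007-04-19).
Full order: Yilmaz, Chaudhari, Salazar, Farouk, Haddad, Tran, Takahashi, Mendoza, Dimitriou.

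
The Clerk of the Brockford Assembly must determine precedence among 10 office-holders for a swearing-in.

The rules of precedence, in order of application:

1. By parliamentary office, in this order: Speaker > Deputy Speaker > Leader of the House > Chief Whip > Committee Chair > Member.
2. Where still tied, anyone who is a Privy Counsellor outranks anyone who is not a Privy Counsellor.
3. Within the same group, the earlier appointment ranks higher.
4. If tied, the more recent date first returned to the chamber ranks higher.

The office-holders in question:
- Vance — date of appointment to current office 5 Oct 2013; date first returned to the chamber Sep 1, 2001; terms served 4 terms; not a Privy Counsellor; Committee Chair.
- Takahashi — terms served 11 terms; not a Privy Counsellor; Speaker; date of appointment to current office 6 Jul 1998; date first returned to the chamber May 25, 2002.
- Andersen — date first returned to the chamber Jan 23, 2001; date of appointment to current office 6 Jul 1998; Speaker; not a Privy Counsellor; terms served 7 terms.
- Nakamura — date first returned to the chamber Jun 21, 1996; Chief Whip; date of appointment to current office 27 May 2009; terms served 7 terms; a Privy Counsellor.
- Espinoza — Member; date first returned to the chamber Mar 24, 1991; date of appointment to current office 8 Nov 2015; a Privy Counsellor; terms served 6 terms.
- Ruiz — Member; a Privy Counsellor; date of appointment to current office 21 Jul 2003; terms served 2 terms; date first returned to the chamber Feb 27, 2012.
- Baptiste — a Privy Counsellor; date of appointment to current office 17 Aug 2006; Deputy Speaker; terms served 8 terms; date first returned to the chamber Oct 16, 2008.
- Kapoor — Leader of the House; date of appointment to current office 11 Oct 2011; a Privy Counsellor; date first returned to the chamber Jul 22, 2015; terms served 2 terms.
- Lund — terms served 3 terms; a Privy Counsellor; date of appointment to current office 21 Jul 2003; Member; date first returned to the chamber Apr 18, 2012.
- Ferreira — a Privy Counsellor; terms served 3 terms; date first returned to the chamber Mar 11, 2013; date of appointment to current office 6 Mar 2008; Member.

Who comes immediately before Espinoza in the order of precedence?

By parliamentary office: Takahashi and Andersen (Speaker); then Baptiste (Deputy Speaker); then Kapoor (Leader of the House); then Nakamura (Chief Whip); then Vance (Committee Chair); then Lund, Ruiz, Ferreira and Espinoza (Member).
Takahashi and Andersen are each not a Privy Counsellor, so the next rule applies.
Takahashi and Andersen both have date of appointment to current office 6 Jul 1998, so the next rule applies.
Among Takahashi and Andersen, by date first returned to the chamber (later first): Takahashi (May 25, 2002) before Andersen (Jan 23, 2001).
Lund, Ruiz, Ferreira and Espinoza are each a Privy Counsellor, so the next rule applies.
Among Lund, Ruiz, Ferreira and Espinoza, by date of appointment to current office (earlier first): Lund and Ruiz (21 Jul 2003) before Ferreira (6 Mar 2008) before Espinoza (8 Nov 2015).
Among Lund and Ruiz, by date first returned to the chamber (later first): Lund (Apr 18, 2012) before Ruiz (Feb 27, 2012).
Order: Takahashi, Andersen, Baptiste, Kapoor, Nakamura, Vance, Lund, Ruiz, Ferreira, Espinoza.

Ferreira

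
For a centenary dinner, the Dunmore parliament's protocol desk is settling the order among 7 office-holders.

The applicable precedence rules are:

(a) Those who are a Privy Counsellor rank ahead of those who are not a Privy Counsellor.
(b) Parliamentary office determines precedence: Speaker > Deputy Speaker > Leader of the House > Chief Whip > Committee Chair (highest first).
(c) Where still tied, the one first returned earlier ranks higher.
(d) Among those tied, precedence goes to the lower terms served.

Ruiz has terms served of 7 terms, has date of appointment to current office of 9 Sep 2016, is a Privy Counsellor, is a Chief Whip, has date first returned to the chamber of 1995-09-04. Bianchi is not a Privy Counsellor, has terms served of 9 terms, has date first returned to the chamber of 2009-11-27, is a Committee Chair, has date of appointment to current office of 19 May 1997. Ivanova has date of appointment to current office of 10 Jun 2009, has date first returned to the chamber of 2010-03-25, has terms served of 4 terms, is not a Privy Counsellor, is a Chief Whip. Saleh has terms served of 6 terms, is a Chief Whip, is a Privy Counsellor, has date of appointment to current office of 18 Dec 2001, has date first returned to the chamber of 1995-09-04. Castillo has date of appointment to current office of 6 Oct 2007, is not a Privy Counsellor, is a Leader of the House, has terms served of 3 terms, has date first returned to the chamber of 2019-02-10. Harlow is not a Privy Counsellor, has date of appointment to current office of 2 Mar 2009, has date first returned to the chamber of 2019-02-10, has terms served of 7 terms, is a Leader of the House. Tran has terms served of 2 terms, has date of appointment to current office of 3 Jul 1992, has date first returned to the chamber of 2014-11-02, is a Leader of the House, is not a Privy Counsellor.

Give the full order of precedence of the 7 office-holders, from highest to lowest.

By the first rule: Saleh and Ruiz (both a Privy Counsellor); then Tran, Castillo, Harlow, Ivanova and Bianchi (each not a Privy Counsellor).
Saleh and Ruiz are each Chief Whip, so the next rule applies.
Saleh and Ruiz both have date first returned to the chamber 1995-09-04, so the next rule applies.
Among Saleh and Ruiz, by terms served (lower first): Saleh (6 terms) before Ruiz (7 terms).
Among Tran, Castillo, Harlow, Ivanova and Bianchi, by parliamentary office: Tran, Castillo and Harlow (Leader of the House) before Ivanova (Chief Whip) before Bianchi (Committee Chair).
Among Tran, Castillo and Harlow, by date first returned to the chamber (earlier first): Tran (2014-11-02) before Castillo and Harlow (2019-02-10).
Among Castillo and Harlow, by terms served (lower first): Castillo (3 terms) before Harlow (7 terms).
Full order: Saleh, Ruiz, Tran, Castillo, Harlow, Ivanova, Bianchi.

Saleh, Ruiz, Tran, Castillo, Harlow, Ivanova, Bianchi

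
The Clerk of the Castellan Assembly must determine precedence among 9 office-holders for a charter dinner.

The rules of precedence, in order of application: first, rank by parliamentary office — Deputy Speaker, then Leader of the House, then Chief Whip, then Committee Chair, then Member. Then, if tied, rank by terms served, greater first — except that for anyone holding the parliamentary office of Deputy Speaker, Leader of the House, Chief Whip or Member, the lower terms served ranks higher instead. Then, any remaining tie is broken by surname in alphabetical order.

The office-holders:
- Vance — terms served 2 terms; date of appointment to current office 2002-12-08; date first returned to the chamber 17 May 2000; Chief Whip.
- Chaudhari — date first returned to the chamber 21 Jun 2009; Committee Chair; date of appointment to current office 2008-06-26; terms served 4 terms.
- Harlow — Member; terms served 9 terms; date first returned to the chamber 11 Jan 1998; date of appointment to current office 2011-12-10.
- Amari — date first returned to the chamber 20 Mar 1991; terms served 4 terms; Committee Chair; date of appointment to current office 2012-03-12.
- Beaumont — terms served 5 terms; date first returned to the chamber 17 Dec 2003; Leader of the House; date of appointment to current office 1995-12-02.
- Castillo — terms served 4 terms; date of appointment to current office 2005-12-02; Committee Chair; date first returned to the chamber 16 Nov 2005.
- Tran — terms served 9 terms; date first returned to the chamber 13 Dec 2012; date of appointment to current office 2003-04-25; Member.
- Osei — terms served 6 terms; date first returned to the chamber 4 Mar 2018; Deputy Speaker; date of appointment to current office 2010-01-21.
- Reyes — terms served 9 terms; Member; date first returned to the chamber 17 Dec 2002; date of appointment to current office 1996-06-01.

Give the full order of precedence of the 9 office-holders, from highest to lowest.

By parliamentary office: Osei (Deputy Speaker); then Beaumont (Leader of the House); then Vance (Chief Whip); then Amari, Castillo and Chaudhari (Committee Chair); then Harlow, Reyes and Tran (Member).
Amari, Castillo and Chaudhari all have terms served 4 terms, so the next rule applies.
Among Amari, Castillo and Chaudhari, alphabetically by surname: Amari before Castillo before Chaudhari.
Harlow, Reyes and Tran all have terms served 9 terms, so the next rule applies.
Among Harlow, Reyes and Tran, alphabetically by surname: Harlow before Reyes before Tran.
Full order: Osei, Beaumont, Vance, Amari, Castillo, Chaudhari, Harlow, Reyes, Tran.

Osei, Beaumont, Vance, Amari, Castillo, Chaudhari, Harlow, Reyes, Tran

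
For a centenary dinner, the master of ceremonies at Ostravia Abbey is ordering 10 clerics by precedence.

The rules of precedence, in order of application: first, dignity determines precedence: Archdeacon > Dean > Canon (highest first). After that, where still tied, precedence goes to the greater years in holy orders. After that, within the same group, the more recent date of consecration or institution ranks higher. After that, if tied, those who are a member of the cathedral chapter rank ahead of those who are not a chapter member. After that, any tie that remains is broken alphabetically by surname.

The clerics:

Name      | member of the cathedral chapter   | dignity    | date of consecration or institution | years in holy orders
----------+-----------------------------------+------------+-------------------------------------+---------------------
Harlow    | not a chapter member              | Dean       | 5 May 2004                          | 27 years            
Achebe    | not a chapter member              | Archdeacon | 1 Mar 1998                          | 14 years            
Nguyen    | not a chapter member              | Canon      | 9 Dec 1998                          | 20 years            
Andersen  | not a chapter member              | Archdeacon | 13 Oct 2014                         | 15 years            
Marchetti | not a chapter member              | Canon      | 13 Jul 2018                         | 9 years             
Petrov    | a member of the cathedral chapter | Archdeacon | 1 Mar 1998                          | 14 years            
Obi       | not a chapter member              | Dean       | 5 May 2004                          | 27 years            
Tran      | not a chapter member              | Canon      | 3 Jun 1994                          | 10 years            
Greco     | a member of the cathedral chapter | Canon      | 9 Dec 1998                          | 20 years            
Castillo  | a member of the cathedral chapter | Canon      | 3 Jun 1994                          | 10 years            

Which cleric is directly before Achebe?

By dignity: Andersen, Petrov and Achebe (Archdeacon); then Harlow and Obi (Dean); then Greco, Nguyen, Castillo, Tran and Marchetti (Canon).
Among Andersen, Petrov and Achebe, by years in holy orders (higher first): Andersen (15 years) before Petrov and Achebe (14 years).
Petrov and Achebe both have date of consecration or institution 1 Mar 1998, so the next rule applies.
Among Petrov and Achebe, a member of the cathedral chapter before not a chapter member: Petrov (a member of the cathedral chapter) before Achebe (not a chapter member).
Harlow and Obi both have years in holy orders 27 years, so the next rule applies.
Harlow and Obi both have date of consecration or institution 5 May 2004, so the next rule applies.
Harlow and Obi are each not a chapter member, so the next rule applies.
Among Harlow and Obi, alphabetically by surname: Harlow before Obi.
Among Greco, Nguyen, Castillo, Tran and Marchetti, by years in holy orders (higher first): Greco and Nguyen (20 years) before Castillo and Tran (10 years) before Marchetti (9 years).
Greco and Nguyen both have date of consecration or institution 9 Dec 1998, so the next rule applies.
Among Greco and Nguyen, a member of the cathedral chapter before not a chapter member: Greco (a member of the cathedral chapter) before Nguyen (not a chapter member).
Castillo and Tran both have date of consecration or institution 3 Jun 1994, so the next rule applies.
Among Castillo and Tran, a member of the cathedral chapter before not a chapter member: Castillo (a member of the cathedral chapter) before Tran (not a chapter member).
Order: Andersen, Petrov, Achebe, Harlow, Obi, Greco, Nguyen, Castillo, Tran, Marchetti.

Petrov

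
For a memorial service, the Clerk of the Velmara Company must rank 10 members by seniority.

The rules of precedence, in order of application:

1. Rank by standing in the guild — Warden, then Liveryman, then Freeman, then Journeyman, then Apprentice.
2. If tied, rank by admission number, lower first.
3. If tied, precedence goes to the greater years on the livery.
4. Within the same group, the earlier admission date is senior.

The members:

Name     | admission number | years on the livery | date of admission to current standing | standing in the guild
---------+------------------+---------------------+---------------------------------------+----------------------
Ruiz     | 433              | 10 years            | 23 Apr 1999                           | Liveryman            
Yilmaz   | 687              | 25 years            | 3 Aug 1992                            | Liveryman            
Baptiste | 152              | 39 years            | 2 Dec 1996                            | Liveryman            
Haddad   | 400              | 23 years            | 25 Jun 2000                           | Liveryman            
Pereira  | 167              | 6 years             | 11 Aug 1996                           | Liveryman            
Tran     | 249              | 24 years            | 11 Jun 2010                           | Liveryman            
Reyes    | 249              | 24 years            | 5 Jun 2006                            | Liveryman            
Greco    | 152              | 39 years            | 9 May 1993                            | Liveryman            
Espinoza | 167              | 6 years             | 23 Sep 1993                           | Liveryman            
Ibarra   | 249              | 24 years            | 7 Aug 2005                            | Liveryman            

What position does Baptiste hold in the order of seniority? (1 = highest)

By standing in the guild: Greco, Baptiste, Espinoza, Pereira, Ibarra, Reyes, Tran, Haddad, Ruiz and Yilmaz (Liveryman).
Among Greco, Baptiste, Espinoza, Pereira, Ibarra, Reyes, Tran, Haddad, Ruiz and Yilmaz, by admission number (lower first): Greco and Baptiste (152) before Espinoza and Pereira (167) before Ibarra, Reyes and Tran (249) before Haddad (400) before Ruiz (433) before Yilmaz (687).
Greco and Baptiste both have years on the livery 39 years, so the next rule applies.
Among Greco and Baptiste, by date of admission to current standing (earlier first): Greco (9 May 1993) before Baptiste (2 Dec 1996).
Espinoza and Pereira both have years on the livery 6 years, so the next rule applies.
Among Espinoza and Pereira, by date of admission to current standing (earlier first): Espinoza (23 Sep 1993) before Pereira (11 Aug 1996).
Ibarra, Reyes and Tran all have years on the livery 24 years, so the next rule applies.
Among Ibarra, Reyes and Tran, by date of admission to current standing (earlier first): Ibarra (7 Aug 2005) before Reyes (5 Jun 2006) before Tran (11 Jun 2010).
Order: Greco, Baptiste, Espinoza, Pereira, Ibarra, Reyes, Tran, Haddad, Ruiz, Yilmaz. So position 2.

2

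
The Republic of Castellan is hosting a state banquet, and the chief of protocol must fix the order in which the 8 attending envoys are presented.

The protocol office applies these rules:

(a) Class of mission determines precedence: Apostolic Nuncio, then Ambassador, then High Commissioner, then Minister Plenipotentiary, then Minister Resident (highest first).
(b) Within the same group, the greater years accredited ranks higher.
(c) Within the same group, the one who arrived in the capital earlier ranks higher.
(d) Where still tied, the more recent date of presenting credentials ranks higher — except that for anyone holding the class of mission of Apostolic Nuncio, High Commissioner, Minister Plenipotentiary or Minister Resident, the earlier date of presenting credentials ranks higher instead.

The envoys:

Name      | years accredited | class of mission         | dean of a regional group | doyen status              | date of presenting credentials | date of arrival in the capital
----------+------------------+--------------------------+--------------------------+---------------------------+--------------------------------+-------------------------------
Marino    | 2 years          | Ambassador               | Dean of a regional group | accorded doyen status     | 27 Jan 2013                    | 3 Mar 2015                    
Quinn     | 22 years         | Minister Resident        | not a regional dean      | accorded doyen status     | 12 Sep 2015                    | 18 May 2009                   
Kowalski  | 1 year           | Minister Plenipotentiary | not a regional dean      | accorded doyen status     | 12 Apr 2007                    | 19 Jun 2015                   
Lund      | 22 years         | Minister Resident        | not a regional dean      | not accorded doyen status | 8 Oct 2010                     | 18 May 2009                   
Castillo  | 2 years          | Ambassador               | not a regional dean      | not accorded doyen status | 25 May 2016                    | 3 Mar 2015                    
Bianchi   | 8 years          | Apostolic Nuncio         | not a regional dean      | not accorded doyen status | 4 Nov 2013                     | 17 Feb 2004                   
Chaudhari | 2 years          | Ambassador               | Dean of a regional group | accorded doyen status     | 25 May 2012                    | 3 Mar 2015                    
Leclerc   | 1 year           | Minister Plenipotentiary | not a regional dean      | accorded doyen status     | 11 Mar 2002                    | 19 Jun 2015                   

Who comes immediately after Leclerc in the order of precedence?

Kowalski

By class of mission: Bianchi (Apostolic Nuncio); then Castillo, Marino and Chaudhari (Ambassador); then Leclerc and Kowalski (Minister Plenipotentiary); then Lund and Quinn (Minister Resident).
Castillo, Marino and Chaudhari all have years accredited 2 years, so the next rule applies.
Castillo, Marino and Chaudhari all have date of arrival in the capital 3 Mar 2015, so the next rule applies.
Among Castillo, Marino and Chaudhari, by date of presenting credentials (later first): Castillo (25 May 2016) before Marino (27 Jan 2013) before Chaudhari (25 May 2012).
Leclerc and Kowalski both have years accredited 1 year, so the next rule applies.
Leclerc and Kowalski both have date of arrival in the capital 19 Jun 2015, so the next rule applies.
Among Leclerc and Kowalski, by date of presenting credentials (earlier first) (reversed rule for this group): Leclerc (11 Mar 2002) before Kowalski (12 Apr 2007).
Lund and Quinn both have years accredited 22 years, so the next rule applies.
Lund and Quinn both have date of arrival in the capital 18 May 2009, so the next rule applies.
Among Lund and Quinn, by date of presenting credentials (earlier first) (reversed rule for this group): Lund (8 Oct 2010) before Quinn (12 Sep 2015).
Order: Bianchi, Castillo, Marino, Chaudhari, Leclerc, Kowalski, Lund, Quinn.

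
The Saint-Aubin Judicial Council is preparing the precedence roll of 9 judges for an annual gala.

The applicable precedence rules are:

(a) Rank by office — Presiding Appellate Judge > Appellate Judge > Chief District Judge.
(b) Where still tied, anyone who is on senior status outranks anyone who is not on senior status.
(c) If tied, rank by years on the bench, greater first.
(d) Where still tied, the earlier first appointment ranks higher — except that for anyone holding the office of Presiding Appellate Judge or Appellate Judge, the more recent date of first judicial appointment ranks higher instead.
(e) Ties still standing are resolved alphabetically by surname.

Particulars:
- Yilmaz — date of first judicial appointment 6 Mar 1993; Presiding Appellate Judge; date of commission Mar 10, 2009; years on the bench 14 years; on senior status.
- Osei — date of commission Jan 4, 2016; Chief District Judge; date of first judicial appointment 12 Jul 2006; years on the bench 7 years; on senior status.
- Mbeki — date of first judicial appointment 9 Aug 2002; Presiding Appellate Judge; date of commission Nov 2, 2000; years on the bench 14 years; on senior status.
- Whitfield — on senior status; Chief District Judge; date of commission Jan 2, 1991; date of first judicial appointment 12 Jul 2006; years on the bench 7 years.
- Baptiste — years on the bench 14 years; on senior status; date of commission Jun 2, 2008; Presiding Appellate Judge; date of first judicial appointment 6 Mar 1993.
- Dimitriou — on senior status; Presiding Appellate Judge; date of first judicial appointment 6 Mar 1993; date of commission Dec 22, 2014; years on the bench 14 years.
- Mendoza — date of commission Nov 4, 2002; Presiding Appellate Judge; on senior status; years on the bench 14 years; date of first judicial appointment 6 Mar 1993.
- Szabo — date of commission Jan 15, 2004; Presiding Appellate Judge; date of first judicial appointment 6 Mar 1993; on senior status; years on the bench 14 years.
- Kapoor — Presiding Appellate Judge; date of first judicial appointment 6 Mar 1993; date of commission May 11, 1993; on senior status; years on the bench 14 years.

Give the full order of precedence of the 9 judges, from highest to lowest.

By office: Mbeki, Baptiste, Dimitriou, Kapoor, Mendoza, Szabo and Yilmaz (Presiding Appellate Judge); then Osei and Whitfield (Chief District Judge).
Mbeki, Baptiste, Dimitriou, Kapoor, Mendoza, Szabo and Yilmaz are each on senior status, so the next rule applies.
Mbeki, Baptiste, Dimitriou, Kapoor, Mendoza, Szabo and Yilmaz all have years on the bench 14 years, so the next rule applies.
Among Mbeki, Baptiste, Dimitriou, Kapoor, Mendoza, Szabo and Yilmaz, by date of first judicial appointment (later first) (reversed rule for this group): Mbeki (9 Aug 2002) before Baptiste, Dimitriou, Kapoor, Mendoza, Szabo and Yilmaz (6 Mar 1993).
Among Baptiste, Dimitriou, Kapoor, Mendoza, Szabo and Yilmaz, alphabetically by surname: Baptiste before Dimitriou before Kapoor before Mendoza before Szabo before Yilmaz.
Osei and Whitfield are each on senior status, so the next rule applies.
Osei and Whitfield both have years on the bench 7 years, so the next rule applies.
Osei and Whitfield both have date of first judicial appointment 12 Jul 2006, so the next rule applies.
Among Osei and Whitfield, alphabetically by surname: Osei before Whitfield.
Full order: Mbeki, Baptiste, Dimitriou, Kapoor, Mendoza, Szabo, Yilmaz, Osei, Whitfield.

Mbeki, Baptiste, Dimitriou, Kapoor, Mendoza, Szabo, Yilmaz, Osei, Whitfield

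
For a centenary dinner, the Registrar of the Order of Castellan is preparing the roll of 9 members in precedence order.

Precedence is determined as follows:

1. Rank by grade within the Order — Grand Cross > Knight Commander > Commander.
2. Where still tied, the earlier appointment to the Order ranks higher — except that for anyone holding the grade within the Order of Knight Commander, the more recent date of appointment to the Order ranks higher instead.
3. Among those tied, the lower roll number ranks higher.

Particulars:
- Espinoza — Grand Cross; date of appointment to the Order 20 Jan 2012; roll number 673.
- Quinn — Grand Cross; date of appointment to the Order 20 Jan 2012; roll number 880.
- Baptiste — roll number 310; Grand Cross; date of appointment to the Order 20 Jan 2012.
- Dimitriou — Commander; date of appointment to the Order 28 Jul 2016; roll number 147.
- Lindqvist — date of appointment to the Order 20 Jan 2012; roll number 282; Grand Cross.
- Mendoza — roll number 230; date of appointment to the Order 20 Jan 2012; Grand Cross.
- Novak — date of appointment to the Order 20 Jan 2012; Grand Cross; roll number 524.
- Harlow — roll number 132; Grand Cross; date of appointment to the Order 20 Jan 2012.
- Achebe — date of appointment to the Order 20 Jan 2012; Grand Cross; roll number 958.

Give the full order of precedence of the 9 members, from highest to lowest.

Harlow, Mendoza, Lindqvist, Baptiste, Novak, Espinoza, Quinn, Achebe, Dimitriou

By grade within the Order: Harlow, Mendoza, Lindqvist, Baptiste, Novak, Espinoza, Quinn and Achebe (Grand Cross); then Dimitriou (Commander).
Harlow, Mendoza, Lindqvist, Baptiste, Novak, Espinoza, Quinn and Achebe all have date of appointment to the Order 20 Jan 2012, so the next rule applies.
Among Harlow, Mendoza, Lindqvist, Baptiste, Novak, Espinoza, Quinn and Achebe, by roll number (lower first): Harlow (132) before Mendoza (230) before Lindqvist (282) before Baptiste (310) before Novak (524) before Espinoza (673) before Quinn (880) before Achebe (958).
Full order: Harlow, Mendoza, Lindqvist, Baptiste, Novak, Espinoza, Quinn, Achebe, Dimitriou.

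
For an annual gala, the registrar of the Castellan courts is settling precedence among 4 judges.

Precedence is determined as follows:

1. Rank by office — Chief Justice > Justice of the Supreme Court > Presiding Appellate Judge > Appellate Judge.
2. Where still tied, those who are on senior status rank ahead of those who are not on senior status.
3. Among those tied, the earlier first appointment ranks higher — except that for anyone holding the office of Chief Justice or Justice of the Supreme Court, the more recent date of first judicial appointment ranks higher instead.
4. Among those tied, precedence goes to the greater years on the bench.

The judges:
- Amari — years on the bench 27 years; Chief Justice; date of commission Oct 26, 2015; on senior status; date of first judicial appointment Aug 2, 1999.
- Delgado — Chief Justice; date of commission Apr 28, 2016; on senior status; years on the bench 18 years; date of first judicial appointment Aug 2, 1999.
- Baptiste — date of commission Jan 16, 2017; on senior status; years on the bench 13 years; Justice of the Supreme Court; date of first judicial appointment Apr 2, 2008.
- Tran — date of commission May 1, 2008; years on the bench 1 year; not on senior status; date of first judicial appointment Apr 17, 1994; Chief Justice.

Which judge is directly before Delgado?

Amari

By office: Amari, Delgado and Tran (Chief Justice); then Baptiste (Justice of the Supreme Court).
Among Amari, Delgado and Tran, on senior status before not on senior status: Amari and Delgado (on senior status) before Tran (not on senior status).
Amari and Delgado both have date of first judicial appointment Aug 2, 1999, so the next rule applies.
Among Amari and Delgado, by years on the bench (higher first): Amari (27 years) before Delgado (18 years).
Order: Amari, Delgado, Tran, Baptiste.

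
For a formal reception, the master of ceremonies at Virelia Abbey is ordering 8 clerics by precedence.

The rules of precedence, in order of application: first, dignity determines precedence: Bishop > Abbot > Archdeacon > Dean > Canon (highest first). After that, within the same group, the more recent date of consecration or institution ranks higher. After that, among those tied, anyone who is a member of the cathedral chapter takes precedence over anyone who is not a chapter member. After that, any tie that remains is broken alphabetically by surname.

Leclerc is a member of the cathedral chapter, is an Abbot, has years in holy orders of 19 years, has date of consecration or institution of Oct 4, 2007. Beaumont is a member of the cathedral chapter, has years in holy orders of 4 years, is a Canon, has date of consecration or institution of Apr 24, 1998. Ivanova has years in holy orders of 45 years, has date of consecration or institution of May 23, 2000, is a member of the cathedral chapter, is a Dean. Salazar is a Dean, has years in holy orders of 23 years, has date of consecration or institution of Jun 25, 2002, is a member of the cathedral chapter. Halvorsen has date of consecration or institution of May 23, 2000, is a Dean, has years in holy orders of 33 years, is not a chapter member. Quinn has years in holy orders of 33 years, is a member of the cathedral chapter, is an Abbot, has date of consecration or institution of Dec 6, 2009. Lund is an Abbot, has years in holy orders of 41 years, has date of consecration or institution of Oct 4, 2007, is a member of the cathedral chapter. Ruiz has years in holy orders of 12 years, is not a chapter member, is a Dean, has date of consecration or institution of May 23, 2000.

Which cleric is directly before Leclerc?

By dignity: Quinn, Leclerc and Lund (Abbot); then Salazar, Ivanova, Halvorsen and Ruiz (Dean); then Beaumont (Canon).
Among Quinn, Leclerc and Lund, by date of consecration or institution (later first): Quinn (Dec 6, 2009) before Leclerc and Lund (Oct 4, 2007).
Leclerc and Lund are each a member of the cathedral chapter, so the next rule applies.
Among Leclerc and Lund, alphabetically by surname: Leclerc before Lund.
Among Salazar, Ivanova, Halvorsen and Ruiz, by date of consecration or institution (later first): Salazar (Jun 25, 2002) before Ivanova, Halvorsen and Ruiz (May 23, 2000).
Among Ivanova, Halvorsen and Ruiz, a member of the cathedral chapter before not a chapter member: Ivanova (a member of the cathedral chapter) before Halvorsen and Ruiz (not a chapter member).
Among Halvorsen and Ruiz, alphabetically by surname: Halvorsen before Ruiz.
Order: Quinn, Leclerc, Lund, Salazar, Ivanova, Halvorsen, Ruiz, Beaumont.

Quinn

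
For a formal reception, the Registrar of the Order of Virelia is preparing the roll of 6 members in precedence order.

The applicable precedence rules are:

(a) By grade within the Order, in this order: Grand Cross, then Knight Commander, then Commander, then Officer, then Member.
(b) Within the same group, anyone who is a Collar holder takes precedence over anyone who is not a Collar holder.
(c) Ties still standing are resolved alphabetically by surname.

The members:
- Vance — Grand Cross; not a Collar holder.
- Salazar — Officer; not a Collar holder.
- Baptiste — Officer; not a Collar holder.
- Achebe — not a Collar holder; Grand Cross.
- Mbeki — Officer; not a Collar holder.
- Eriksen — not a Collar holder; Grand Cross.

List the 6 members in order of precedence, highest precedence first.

By grade within the Order: Achebe, Eriksen and Vance (Grand Cross); then Baptiste, Mbeki and Salazar (Officer).
Achebe, Eriksen and Vance are each not a Collar holder, so the next rule applies.
Among Achebe, Eriksen and Vance, alphabetically by surname: Achebe before Eriksen before Vance.
Baptiste, Mbeki and Salazar are each not a Collar holder, so the next rule applies.
Among Baptiste, Mbeki and Salazar, alphabetically by surname: Baptiste before Mbeki before Salazar.
Full order: Achebe, Eriksen, Vance, Baptiste, Mbeki, Salazar.

Achebe, Eriksen, Vance, Baptiste, Mbeki, Salazar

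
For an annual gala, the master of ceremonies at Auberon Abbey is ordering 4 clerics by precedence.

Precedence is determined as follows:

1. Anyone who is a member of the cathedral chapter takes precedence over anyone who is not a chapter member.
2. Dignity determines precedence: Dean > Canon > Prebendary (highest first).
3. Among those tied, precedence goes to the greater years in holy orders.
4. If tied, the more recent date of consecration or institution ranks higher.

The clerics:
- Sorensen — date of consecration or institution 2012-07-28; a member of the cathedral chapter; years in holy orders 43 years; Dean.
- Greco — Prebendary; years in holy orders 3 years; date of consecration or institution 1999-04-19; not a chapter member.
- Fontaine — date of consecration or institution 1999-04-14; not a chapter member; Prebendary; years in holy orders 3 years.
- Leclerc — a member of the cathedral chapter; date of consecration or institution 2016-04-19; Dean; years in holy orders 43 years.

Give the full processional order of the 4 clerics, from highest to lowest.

Leclerc, Sorensen, Greco, Fontaine

By the first rule: Leclerc and Sorensen (both a member of the cathedral chapter); then Greco and Fontaine (both not a chapter member).
Leclerc and Sorensen are each Dean, so the next rule applies.
Leclerc and Sorensen both have years in holy orders 43 years, so the next rule applies.
Among Leclerc and Sorensen, by date of consecration or institution (later first): Leclerc (2016-04-19) before Sorensen (2012-07-28).
Greco and Fontaine are each Prebendary, so the next rule applies.
Greco and Fontaine both have years in holy orders 3 years, so the next rule applies.
Among Greco and Fontaine, by date of consecration or institution (later first): Greco (1999-04-19) before Fontaine (1999-04-14).
Full order: Leclerc, Sorensen, Greco, Fontaine.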